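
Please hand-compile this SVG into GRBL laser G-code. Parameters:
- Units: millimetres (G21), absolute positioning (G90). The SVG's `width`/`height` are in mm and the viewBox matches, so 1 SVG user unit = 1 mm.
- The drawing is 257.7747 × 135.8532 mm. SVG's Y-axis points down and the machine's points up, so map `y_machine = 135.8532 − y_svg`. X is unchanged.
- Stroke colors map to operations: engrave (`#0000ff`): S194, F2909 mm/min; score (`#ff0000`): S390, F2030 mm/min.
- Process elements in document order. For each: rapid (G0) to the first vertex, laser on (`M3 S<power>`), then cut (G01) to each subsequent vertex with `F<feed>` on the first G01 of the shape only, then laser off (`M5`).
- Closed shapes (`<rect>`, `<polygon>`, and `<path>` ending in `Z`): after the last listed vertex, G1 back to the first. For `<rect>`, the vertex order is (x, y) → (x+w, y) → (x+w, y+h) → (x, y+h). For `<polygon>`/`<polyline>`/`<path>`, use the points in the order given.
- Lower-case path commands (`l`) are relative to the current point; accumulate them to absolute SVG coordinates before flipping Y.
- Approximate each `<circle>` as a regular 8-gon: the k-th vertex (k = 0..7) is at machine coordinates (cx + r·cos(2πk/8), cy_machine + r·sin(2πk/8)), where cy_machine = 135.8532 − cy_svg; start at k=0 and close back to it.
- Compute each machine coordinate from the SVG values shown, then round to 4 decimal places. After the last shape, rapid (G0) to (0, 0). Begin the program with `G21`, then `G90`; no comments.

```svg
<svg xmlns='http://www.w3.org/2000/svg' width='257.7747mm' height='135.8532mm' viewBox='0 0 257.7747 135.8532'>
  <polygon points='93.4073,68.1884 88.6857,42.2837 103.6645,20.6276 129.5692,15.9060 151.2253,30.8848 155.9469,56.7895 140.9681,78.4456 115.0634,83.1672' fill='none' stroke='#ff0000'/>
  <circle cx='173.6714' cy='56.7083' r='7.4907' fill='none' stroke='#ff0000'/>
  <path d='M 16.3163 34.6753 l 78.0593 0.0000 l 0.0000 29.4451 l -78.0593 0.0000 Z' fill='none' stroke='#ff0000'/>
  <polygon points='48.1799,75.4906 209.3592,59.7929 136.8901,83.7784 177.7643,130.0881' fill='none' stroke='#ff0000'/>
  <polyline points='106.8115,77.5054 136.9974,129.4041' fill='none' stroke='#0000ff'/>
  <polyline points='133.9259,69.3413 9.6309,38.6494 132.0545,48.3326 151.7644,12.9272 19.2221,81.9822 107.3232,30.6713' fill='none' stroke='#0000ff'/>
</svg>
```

Since the viewBox matches the mm dimensions, user units are millimetres directly. The only transform is the Y-flip y_m = 135.8532 − y_svg.

Shape 1 is a regular polygon drawn with `<polygon>`. Its stroke #ff0000 means score at S390, F2030. After flipping Y the toolpath is (93.4073,67.6648) → (88.6857,93.5695) → (103.6645,115.2256) → (129.5692,119.9472) → (151.2253,104.9684) → (155.9469,79.0637) → (140.9681,57.4076) → (115.0634,52.6860) → (93.4073,67.6648), returning to the start.

Shape 2 is a circle drawn with `<circle>`. Its stroke #ff0000 means score at S390, F2030. After flipping Y the toolpath is (181.1621,79.1449) → (178.9681,84.4416) → (173.6714,86.6356) → (168.3747,84.4416) → (166.1807,79.1449) → (168.3747,73.8482) → (173.6714,71.6542) → (178.9681,73.8482) → (181.1621,79.1449), returning to the start.

Shape 3 is a rectangle drawn with `<path>`. Its stroke #ff0000 means score at S390, F2030. After flipping Y the toolpath is (16.3163,101.1779) → (94.3756,101.1779) → (94.3756,71.7328) → (16.3163,71.7328) → (16.3163,101.1779), returning to the start.

Shape 4 is a closed polygon drawn with `<polygon>`. Its stroke #ff0000 means score at S390, F2030. After flipping Y the toolpath is (48.1799,60.3626) → (209.3592,76.0603) → (136.8901,52.0748) → (177.7643,5.7651) → (48.1799,60.3626), returning to the start.

Shape 5 is a line segment drawn with `<polyline>`. Its stroke #0000ff means engrave at S194, F2909. After flipping Y the toolpath is (106.8115,58.3478) → (136.9974,6.4491).

Shape 6 is a open polyline drawn with `<polyline>`. Its stroke #0000ff means engrave at S194, F2909. After flipping Y the toolpath is (133.9259,66.5119) → (9.6309,97.2038) → (132.0545,87.5206) → (151.7644,122.9260) → (19.2221,53.8710) → (107.3232,105.1819).

G21
G90
G0 X93.4073 Y67.6648
M3 S390
G01 X88.6857 Y93.5695 F2030
G01 X103.6645 Y115.2256
G01 X129.5692 Y119.9472
G01 X151.2253 Y104.9684
G01 X155.9469 Y79.0637
G01 X140.9681 Y57.4076
G01 X115.0634 Y52.6860
G01 X93.4073 Y67.6648
M5
G0 X181.1621 Y79.1449
M3 S390
G01 X178.9681 Y84.4416 F2030
G01 X173.6714 Y86.6356
G01 X168.3747 Y84.4416
G01 X166.1807 Y79.1449
G01 X168.3747 Y73.8482
G01 X173.6714 Y71.6542
G01 X178.9681 Y73.8482
G01 X181.1621 Y79.1449
M5
G0 X16.3163 Y101.1779
M3 S390
G01 X94.3756 Y101.1779 F2030
G01 X94.3756 Y71.7328
G01 X16.3163 Y71.7328
G01 X16.3163 Y101.1779
M5
G0 X48.1799 Y60.3626
M3 S390
G01 X209.3592 Y76.0603 F2030
G01 X136.8901 Y52.0748
G01 X177.7643 Y5.7651
G01 X48.1799 Y60.3626
M5
G0 X106.8115 Y58.3478
M3 S194
G01 X136.9974 Y6.4491 F2909
M5
G0 X133.9259 Y66.5119
M3 S194
G01 X9.6309 Y97.2038 F2909
G01 X132.0545 Y87.5206
G01 X151.7644 Y122.9260
G01 X19.2221 Y53.8710
G01 X107.3232 Y105.1819
M5
G0 X0.0000 Y0.0000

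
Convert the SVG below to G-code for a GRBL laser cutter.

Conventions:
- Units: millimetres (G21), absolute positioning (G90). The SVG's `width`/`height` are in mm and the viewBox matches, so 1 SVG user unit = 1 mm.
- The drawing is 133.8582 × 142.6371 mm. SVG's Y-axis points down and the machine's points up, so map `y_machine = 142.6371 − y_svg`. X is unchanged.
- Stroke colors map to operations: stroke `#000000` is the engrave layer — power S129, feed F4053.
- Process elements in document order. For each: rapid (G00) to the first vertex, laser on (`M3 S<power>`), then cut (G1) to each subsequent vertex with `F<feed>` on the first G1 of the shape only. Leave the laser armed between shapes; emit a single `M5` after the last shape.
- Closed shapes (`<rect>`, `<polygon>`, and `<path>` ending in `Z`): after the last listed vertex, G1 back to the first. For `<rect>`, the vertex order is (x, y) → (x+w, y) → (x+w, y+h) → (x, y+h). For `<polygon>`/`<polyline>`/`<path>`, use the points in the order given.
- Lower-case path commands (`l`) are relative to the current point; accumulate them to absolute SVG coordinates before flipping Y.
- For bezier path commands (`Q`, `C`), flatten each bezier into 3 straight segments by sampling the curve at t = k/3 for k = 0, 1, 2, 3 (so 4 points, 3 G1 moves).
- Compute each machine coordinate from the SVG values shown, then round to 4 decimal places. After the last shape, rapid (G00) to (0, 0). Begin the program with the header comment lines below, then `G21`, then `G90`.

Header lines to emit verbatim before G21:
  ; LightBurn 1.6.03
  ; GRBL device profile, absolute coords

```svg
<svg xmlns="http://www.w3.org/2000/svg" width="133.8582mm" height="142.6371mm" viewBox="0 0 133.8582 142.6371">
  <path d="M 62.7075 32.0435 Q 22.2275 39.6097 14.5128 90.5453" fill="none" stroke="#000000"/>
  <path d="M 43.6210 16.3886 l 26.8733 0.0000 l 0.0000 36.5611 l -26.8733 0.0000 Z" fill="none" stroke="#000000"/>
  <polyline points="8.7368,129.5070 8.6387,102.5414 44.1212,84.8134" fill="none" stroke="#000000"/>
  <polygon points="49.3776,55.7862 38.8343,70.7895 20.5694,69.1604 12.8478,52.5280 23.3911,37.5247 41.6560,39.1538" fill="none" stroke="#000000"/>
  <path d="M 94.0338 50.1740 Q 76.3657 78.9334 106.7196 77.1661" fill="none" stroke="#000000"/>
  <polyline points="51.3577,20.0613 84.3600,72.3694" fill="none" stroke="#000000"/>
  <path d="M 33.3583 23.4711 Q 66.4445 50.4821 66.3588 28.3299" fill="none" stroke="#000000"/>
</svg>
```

; LightBurn 1.6.03
; GRBL device profile, absolute coords
G21
G90
G00 X62.7075 Y110.5936
M3 S129
G1 X39.3614 Y100.7306 F4053
G1 X23.2965 Y81.2300
G1 X14.5128 Y52.0918
G00 X43.6210 Y126.2485
M3 S129
G1 X70.4943 Y126.2485 F4053
G1 X70.4943 Y89.6874
G1 X43.6210 Y89.6874
G1 X43.6210 Y126.2485
G00 X8.7368 Y13.1301
M3 S129
G1 X8.6387 Y40.0957 F4053
G1 X44.1212 Y57.8237
G00 X49.3776 Y86.8509
M3 S129
G1 X38.8343 Y71.8476 F4053
G1 X20.5694 Y73.4767
G1 X12.8478 Y90.1091
G1 X23.3911 Y105.1124
G1 X41.6560 Y103.4833
G1 X49.3776 Y86.8509
G00 X94.0338 Y92.4631
M3 S129
G1 X87.5908 Y76.6820 F4053
G1 X91.8194 Y67.6847
G1 X106.7196 Y65.4710
G00 X51.3577 Y122.5758
M3 S129
G1 X84.3600 Y70.2677 F4053
G00 X33.3583 Y119.1660
M3 S129
G1 X51.7300 Y106.6212 F4053
G1 X62.7302 Y105.0016
G1 X66.3588 Y114.3072
M5
G00 X0.0000 Y0.0000

Since the viewBox matches the mm dimensions, user units are millimetres directly. The only transform is the Y-flip y_m = 142.6371 − y_svg.

Shape 1 is a quadratic bezier drawn with `<path>`. Its stroke #000000 means engrave at S129, F4053. After flipping Y the toolpath is (62.7075,110.5936) → (39.3614,100.7306) → (23.2965,81.2300) → (14.5128,52.0918).

Shape 2 is a rectangle drawn with `<path>`. Its stroke #000000 means engrave at S129, F4053. After flipping Y the toolpath is (43.6210,126.2485) → (70.4943,126.2485) → (70.4943,89.6874) → (43.6210,89.6874) → (43.6210,126.2485), returning to the start.

Shape 3 is a open polyline drawn with `<polyline>`. Its stroke #000000 means engrave at S129, F4053. After flipping Y the toolpath is (8.7368,13.1301) → (8.6387,40.0957) → (44.1212,57.8237).

Shape 4 is a regular polygon drawn with `<polygon>`. Its stroke #000000 means engrave at S129, F4053. After flipping Y the toolpath is (49.3776,86.8509) → (38.8343,71.8476) → (20.5694,73.4767) → (12.8478,90.1091) → (23.3911,105.1124) → (41.6560,103.4833) → (49.3776,86.8509), returning to the start.

Shape 5 is a quadratic bezier drawn with `<path>`. Its stroke #000000 means engrave at S129, F4053. After flipping Y the toolpath is (94.0338,92.4631) → (87.5908,76.6820) → (91.8194,67.6847) → (106.7196,65.4710).

Shape 6 is a line segment drawn with `<polyline>`. Its stroke #000000 means engrave at S129, F4053. After flipping Y the toolpath is (51.3577,122.5758) → (84.3600,70.2677).

Shape 7 is a quadratic bezier drawn with `<path>`. Its stroke #000000 means engrave at S129, F4053. After flipping Y the toolpath is (33.3583,119.1660) → (51.7300,106.6212) → (62.7302,105.0016) → (66.3588,114.3072).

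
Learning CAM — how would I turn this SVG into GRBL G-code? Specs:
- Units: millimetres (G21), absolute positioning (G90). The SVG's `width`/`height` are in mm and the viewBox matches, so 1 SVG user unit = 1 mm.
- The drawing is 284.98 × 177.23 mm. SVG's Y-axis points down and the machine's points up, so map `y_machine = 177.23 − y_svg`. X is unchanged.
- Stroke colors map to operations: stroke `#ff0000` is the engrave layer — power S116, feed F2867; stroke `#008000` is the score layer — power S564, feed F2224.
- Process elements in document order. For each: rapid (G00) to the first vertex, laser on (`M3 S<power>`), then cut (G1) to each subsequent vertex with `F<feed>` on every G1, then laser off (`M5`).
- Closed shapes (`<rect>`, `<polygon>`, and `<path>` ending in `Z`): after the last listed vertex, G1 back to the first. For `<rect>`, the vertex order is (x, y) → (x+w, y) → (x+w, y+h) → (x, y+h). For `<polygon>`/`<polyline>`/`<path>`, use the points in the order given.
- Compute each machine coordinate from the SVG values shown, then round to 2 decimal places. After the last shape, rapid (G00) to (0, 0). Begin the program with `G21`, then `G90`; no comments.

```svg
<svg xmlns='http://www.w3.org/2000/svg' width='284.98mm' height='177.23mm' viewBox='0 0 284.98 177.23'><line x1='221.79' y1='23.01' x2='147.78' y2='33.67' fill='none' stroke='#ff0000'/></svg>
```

1 u = 1 mm; y_m = 177.23 − y.

[1] `<line>` line segment, #ff0000→engrave S116 F2867: (221.79,154.22) → (147.78,143.56)

G21
G90
G00 X221.79 Y154.22
M3 S116
G1 X147.78 Y143.56 F2867
M5
G00 X0.00 Y0.00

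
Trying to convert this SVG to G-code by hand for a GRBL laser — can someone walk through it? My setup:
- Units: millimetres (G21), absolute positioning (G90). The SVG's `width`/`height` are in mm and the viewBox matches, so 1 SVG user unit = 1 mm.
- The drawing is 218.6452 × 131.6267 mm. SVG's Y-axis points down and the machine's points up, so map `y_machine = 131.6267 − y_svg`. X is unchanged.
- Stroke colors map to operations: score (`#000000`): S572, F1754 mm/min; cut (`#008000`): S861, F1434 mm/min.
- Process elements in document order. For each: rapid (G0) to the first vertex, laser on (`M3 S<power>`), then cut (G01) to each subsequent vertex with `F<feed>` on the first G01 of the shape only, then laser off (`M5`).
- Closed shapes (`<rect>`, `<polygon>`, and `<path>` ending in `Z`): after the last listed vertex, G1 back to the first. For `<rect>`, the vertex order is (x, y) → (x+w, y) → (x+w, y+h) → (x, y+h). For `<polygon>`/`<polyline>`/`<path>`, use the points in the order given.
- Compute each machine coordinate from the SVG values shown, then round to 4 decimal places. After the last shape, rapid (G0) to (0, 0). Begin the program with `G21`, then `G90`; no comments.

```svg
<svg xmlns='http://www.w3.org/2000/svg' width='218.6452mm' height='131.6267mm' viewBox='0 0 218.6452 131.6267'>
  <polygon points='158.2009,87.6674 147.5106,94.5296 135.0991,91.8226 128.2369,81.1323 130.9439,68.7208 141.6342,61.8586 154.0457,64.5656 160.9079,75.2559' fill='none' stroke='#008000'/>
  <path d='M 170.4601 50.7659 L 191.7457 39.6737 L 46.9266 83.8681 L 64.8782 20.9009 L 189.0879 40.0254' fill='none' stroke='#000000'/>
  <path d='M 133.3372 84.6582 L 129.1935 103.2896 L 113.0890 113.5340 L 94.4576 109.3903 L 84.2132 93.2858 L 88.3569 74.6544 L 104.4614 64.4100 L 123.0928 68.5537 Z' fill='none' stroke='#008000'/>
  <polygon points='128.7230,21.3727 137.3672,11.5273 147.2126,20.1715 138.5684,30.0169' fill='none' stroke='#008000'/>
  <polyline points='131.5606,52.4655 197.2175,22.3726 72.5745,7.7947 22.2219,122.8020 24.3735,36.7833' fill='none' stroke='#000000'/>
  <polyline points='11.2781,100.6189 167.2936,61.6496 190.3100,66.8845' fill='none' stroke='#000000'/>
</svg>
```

G21
G90
G0 X158.2009 Y43.9593
M3 S861
G01 X147.5106 Y37.0971 F1434
G01 X135.0991 Y39.8041
G01 X128.2369 Y50.4944
G01 X130.9439 Y62.9059
G01 X141.6342 Y69.7681
G01 X154.0457 Y67.0611
G01 X160.9079 Y56.3708
G01 X158.2009 Y43.9593
M5
G0 X170.4601 Y80.8608
M3 S572
G01 X191.7457 Y91.9530 F1754
G01 X46.9266 Y47.7586
G01 X64.8782 Y110.7258
G01 X189.0879 Y91.6013
M5
G0 X133.3372 Y46.9685
M3 S861
G01 X129.1935 Y28.3371 F1434
G01 X113.0890 Y18.0927
G01 X94.4576 Y22.2364
G01 X84.2132 Y38.3409
G01 X88.3569 Y56.9723
G01 X104.4614 Y67.2167
G01 X123.0928 Y63.0730
G01 X133.3372 Y46.9685
M5
G0 X128.7230 Y110.2540
M3 S861
G01 X137.3672 Y120.0994 F1434
G01 X147.2126 Y111.4552
G01 X138.5684 Y101.6098
G01 X128.7230 Y110.2540
M5
G0 X131.5606 Y79.1612
M3 S572
G01 X197.2175 Y109.2541 F1754
G01 X72.5745 Y123.8320
G01 X22.2219 Y8.8247
G01 X24.3735 Y94.8434
M5
G0 X11.2781 Y31.0078
M3 S572
G01 X167.2936 Y69.9771 F1754
G01 X190.3100 Y64.7422
M5
G0 X0.0000 Y0.0000

viewBox `0 0 218.6452 131.6267` with mm width/height → 1 unit = 1 mm. Flip: y_m = 131.6267 − y_svg.

**Shape 1** — `<polygon>` regular polygon, stroke `#008000` → cut (S861, F1434). Machine vertices: (158.2009,43.9593) → (147.5106,37.0971) → (135.0991,39.8041) → (128.2369,50.4944) → (130.9439,62.9059) → (141.6342,69.7681) → (154.0457,67.0611) → (160.9079,56.3708) → (158.2009,43.9593). Closed: final G1 returns to the first vertex.

**Shape 2** — `<path>` open polyline, stroke `#000000` → score (S572, F1754). Machine vertices: (170.4601,80.8608) → (191.7457,91.9530) → (46.9266,47.7586) → (64.8782,110.7258) → (189.0879,91.6013). Open path.

**Shape 3** — `<path>` regular polygon, stroke `#008000` → cut (S861, F1434). Machine vertices: (133.3372,46.9685) → (129.1935,28.3371) → (113.0890,18.0927) → (94.4576,22.2364) → (84.2132,38.3409) → (88.3569,56.9723) → (104.4614,67.2167) → (123.0928,63.0730) → (133.3372,46.9685). Closed: final G1 returns to the first vertex.

**Shape 4** — `<polygon>` regular polygon, stroke `#008000` → cut (S861, F1434). Machine vertices: (128.7230,110.2540) → (137.3672,120.0994) → (147.2126,111.4552) → (138.5684,101.6098) → (128.7230,110.2540). Closed: final G1 returns to the first vertex.

**Shape 5** — `<polyline>` open polyline, stroke `#000000` → score (S572, F1754). Machine vertices: (131.5606,79.1612) → (197.2175,109.2541) → (72.5745,123.8320) → (22.2219,8.8247) → (24.3735,94.8434). Open path.

**Shape 6** — `<polyline>` open polyline, stroke `#000000` → score (S572, F1754). Machine vertices: (11.2781,31.0078) → (167.2936,69.9771) → (190.3100,64.7422). Open path.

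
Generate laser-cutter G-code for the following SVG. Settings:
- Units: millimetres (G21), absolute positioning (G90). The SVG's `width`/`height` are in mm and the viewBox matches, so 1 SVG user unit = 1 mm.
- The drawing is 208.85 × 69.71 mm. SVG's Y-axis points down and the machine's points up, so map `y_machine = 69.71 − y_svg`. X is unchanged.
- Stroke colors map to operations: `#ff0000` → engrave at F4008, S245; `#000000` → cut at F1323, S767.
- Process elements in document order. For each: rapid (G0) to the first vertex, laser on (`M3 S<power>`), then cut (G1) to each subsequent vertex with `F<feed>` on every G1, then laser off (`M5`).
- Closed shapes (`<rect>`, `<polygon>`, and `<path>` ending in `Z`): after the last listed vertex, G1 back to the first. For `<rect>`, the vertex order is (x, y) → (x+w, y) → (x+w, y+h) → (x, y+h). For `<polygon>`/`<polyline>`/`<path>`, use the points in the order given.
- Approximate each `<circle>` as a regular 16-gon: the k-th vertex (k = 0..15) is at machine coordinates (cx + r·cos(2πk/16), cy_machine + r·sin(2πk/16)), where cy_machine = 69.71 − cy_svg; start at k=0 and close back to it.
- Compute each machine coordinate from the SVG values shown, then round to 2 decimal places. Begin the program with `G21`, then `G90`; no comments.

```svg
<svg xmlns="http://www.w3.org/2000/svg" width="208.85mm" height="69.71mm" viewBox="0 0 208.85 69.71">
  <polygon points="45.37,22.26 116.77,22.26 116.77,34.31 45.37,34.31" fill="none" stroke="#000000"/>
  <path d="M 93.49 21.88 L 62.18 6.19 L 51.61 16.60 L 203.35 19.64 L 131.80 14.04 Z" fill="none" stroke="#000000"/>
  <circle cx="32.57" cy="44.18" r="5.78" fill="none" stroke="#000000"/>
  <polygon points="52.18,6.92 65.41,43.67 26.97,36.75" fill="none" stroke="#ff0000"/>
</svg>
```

viewBox `0 0 208.85 69.71` with mm width/height → 1 unit = 1 mm. Flip: y_m = 69.71 − y_svg.

**Shape 1** — `<polygon>` rectangle, stroke `#000000` → cut (S767, F1323). Machine vertices: (45.37,47.45) → (116.77,47.45) → (116.77,35.40) → (45.37,35.40) → (45.37,47.45). Closed: final G1 returns to the first vertex.

**Shape 2** — `<path>` closed polygon, stroke `#000000` → cut (S767, F1323). Machine vertices: (93.49,47.83) → (62.18,63.52) → (51.61,53.11) → (203.35,50.07) → (131.80,55.67) → (93.49,47.83). Closed: final G1 returns to the first vertex.

**Shape 3** — `<circle>` circle, stroke `#000000` → cut (S767, F1323). Machine vertices: (38.35,25.53) → (37.91,27.74) → (36.66,29.62) → (34.78,30.87) → (32.57,31.31) → (30.36,30.87) → (28.48,29.62) → (27.23,27.74) → (26.79,25.53) → (27.23,23.32) → (28.48,21.44) → (30.36,20.19) → (32.57,19.75) → (34.78,20.19) → (36.66,21.44) → (37.91,23.32) → (38.35,25.53). Closed: final G1 returns to the first vertex.

**Shape 4** — `<polygon>` regular polygon, stroke `#ff0000` → engrave (S245, F4008). Machine vertices: (52.18,62.79) → (65.41,26.04) → (26.97,32.96) → (52.18,62.79). Closed: final G1 returns to the first vertex.

G21
G90
G0 X45.37 Y47.45
M3 S767
G1 X116.77 Y47.45 F1323
G1 X116.77 Y35.40 F1323
G1 X45.37 Y35.40 F1323
G1 X45.37 Y47.45 F1323
M5
G0 X93.49 Y47.83
M3 S767
G1 X62.18 Y63.52 F1323
G1 X51.61 Y53.11 F1323
G1 X203.35 Y50.07 F1323
G1 X131.80 Y55.67 F1323
G1 X93.49 Y47.83 F1323
M5
G0 X38.35 Y25.53
M3 S767
G1 X37.91 Y27.74 F1323
G1 X36.66 Y29.62 F1323
G1 X34.78 Y30.87 F1323
G1 X32.57 Y31.31 F1323
G1 X30.36 Y30.87 F1323
G1 X28.48 Y29.62 F1323
G1 X27.23 Y27.74 F1323
G1 X26.79 Y25.53 F1323
G1 X27.23 Y23.32 F1323
G1 X28.48 Y21.44 F1323
G1 X30.36 Y20.19 F1323
G1 X32.57 Y19.75 F1323
G1 X34.78 Y20.19 F1323
G1 X36.66 Y21.44 F1323
G1 X37.91 Y23.32 F1323
G1 X38.35 Y25.53 F1323
M5
G0 X52.18 Y62.79
M3 S245
G1 X65.41 Y26.04 F4008
G1 X26.97 Y32.96 F4008
G1 X52.18 Y62.79 F4008
M5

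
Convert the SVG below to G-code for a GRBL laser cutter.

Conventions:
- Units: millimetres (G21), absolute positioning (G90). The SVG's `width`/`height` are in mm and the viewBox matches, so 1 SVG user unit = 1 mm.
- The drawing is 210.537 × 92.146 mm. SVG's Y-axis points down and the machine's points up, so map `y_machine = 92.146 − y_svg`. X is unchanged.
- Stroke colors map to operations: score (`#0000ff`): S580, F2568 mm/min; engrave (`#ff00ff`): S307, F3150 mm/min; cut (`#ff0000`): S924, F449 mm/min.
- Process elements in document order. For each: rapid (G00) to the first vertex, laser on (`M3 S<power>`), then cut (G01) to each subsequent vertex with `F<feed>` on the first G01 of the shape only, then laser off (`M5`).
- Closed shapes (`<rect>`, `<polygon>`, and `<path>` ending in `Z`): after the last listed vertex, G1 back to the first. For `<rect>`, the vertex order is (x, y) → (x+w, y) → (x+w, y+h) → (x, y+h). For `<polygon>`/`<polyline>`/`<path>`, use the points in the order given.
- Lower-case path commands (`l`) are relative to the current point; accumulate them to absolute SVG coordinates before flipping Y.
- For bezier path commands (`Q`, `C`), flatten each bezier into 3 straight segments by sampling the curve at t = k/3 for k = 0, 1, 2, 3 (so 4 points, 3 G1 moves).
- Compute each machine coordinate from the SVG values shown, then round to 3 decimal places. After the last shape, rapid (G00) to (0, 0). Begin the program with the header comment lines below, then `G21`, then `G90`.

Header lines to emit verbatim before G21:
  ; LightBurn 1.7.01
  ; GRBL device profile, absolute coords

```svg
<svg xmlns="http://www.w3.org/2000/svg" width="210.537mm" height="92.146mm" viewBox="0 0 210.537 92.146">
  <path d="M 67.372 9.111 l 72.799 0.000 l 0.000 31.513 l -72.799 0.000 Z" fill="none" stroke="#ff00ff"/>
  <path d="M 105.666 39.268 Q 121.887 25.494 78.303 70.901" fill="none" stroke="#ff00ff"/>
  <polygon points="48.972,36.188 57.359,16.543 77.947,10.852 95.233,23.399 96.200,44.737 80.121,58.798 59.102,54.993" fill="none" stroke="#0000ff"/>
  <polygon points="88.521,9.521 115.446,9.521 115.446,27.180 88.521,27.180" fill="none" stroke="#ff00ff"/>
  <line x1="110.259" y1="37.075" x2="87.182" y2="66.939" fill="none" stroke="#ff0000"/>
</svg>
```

; LightBurn 1.7.01
; GRBL device profile, absolute coords
G21
G90
G00 X67.372 Y83.035
M3 S307
G01 X140.171 Y83.035 F3150
G01 X140.171 Y51.522
G01 X67.372 Y51.522
G01 X67.372 Y83.035
M5
G00 X105.666 Y52.878
M3 S307
G01 X109.835 Y55.485 F3150
G01 X100.714 Y44.941
G01 X78.303 Y21.245
M5
G00 X48.972 Y55.958
M3 S580
G01 X57.359 Y75.603 F2568
G01 X77.947 Y81.294
G01 X95.233 Y68.747
G01 X96.200 Y47.409
G01 X80.121 Y33.348
G01 X59.102 Y37.153
G01 X48.972 Y55.958
M5
G00 X88.521 Y82.625
M3 S307
G01 X115.446 Y82.625 F3150
G01 X115.446 Y64.966
G01 X88.521 Y64.966
G01 X88.521 Y82.625
M5
G00 X110.259 Y55.071
M3 S924
G01 X87.182 Y25.207 F449
M5
G00 X0.000 Y0.000

viewBox `0 0 210.537 92.146` with mm width/height → 1 unit = 1 mm. Flip: y_m = 92.146 − y_svg.

**Shape 1** — `<path>` rectangle, stroke `#ff00ff` → engrave (S307, F3150). Machine vertices: (67.372,83.035) → (140.171,83.035) → (140.171,51.522) → (67.372,51.522) → (67.372,83.035). Closed: final G1 returns to the first vertex.

**Shape 2** — `<path>` quadratic bezier, stroke `#ff00ff` → engrave (S307, F3150). Control points (SVG): P0=(105.666,39.268), P1=(121.887,25.494), P2=(78.303,70.901); sampled at t=k/3. Machine vertices: (105.666,52.878) → (109.835,55.485) → (100.714,44.941) → (78.303,21.245). Open path.

**Shape 3** — `<polygon>` regular polygon, stroke `#0000ff` → score (S580, F2568). Machine vertices: (48.972,55.958) → (57.359,75.603) → (77.947,81.294) → (95.233,68.747) → (96.200,47.409) → (80.121,33.348) → (59.102,37.153) → (48.972,55.958). Closed: final G1 returns to the first vertex.

**Shape 4** — `<polygon>` rectangle, stroke `#ff00ff` → engrave (S307, F3150). Machine vertices: (88.521,82.625) → (115.446,82.625) → (115.446,64.966) → (88.521,64.966) → (88.521,82.625). Closed: final G1 returns to the first vertex.

**Shape 5** — `<line>` line segment, stroke `#ff0000` → cut (S924, F449). Machine vertices: (110.259,55.071) → (87.182,25.207). Open path.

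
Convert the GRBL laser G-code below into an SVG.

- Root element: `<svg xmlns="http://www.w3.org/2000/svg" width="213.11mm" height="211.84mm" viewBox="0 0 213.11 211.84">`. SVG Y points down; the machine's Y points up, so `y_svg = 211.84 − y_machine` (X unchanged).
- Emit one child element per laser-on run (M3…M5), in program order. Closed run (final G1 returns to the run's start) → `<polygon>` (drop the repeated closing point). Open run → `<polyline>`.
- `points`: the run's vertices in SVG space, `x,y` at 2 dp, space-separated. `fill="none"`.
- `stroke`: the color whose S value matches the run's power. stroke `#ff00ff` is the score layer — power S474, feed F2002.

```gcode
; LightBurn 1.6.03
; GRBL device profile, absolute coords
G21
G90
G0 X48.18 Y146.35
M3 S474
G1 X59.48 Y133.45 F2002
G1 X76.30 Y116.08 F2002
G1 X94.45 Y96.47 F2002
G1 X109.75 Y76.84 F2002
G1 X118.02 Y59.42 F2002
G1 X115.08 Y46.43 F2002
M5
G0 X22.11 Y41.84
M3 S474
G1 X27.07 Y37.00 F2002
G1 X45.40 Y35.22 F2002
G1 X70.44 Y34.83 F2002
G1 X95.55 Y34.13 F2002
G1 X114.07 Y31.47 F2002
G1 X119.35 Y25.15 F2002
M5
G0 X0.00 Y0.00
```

<svg xmlns="http://www.w3.org/2000/svg" width="213.11mm" height="211.84mm" viewBox="0 0 213.11 211.84">
  <polyline points="48.18,65.49 59.48,78.39 76.30,95.76 94.45,115.37 109.75,135.00 118.02,152.42 115.08,165.41" fill="none" stroke="#ff00ff"/>
  <polyline points="22.11,170.00 27.07,174.84 45.40,176.62 70.44,177.01 95.55,177.71 114.07,180.37 119.35,186.69" fill="none" stroke="#ff00ff"/>
</svg>

y_svg = 211.84 − y_m. Every run uses S474, so all elements get stroke `#ff00ff` (score).

[1] open run; points: 48.18,65.49 59.48,78.39 76.30,95.76 94.45,115.37 109.75,135.00 118.02,152.42 115.08,165.41

[2] open run; points: 22.11,170.00 27.07,174.84 45.40,176.62 70.44,177.01 95.55,177.71 114.07,180.37 119.35,186.69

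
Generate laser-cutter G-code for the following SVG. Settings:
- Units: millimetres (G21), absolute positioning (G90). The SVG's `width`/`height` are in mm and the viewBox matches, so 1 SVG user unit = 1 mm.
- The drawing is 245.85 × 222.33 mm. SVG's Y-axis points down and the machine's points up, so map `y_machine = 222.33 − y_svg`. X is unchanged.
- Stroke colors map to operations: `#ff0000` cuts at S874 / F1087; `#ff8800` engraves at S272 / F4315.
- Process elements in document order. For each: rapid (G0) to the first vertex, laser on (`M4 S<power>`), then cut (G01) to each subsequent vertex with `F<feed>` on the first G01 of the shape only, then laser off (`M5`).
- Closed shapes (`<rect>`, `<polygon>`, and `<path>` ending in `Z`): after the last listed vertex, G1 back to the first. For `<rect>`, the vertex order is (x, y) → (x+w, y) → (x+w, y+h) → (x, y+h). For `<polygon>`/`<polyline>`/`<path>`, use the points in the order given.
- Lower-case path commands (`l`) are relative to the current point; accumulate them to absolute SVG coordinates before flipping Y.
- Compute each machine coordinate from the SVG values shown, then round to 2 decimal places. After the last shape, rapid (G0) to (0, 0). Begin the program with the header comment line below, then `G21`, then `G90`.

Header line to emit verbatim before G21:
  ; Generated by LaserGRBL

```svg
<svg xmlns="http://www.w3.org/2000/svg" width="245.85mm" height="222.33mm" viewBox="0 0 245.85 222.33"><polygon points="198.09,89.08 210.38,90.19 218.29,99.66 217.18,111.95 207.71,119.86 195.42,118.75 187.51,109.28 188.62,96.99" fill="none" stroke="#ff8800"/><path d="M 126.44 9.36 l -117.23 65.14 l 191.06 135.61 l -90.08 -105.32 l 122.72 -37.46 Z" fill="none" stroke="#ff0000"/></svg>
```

Since the viewBox matches the mm dimensions, user units are millimetres directly. The only transform is the Y-flip y_m = 222.33 − y_svg.

Shape 1 is a regular polygon drawn with `<polygon>`. Its stroke #ff8800 means engrave at S272, F4315. After flipping Y the toolpath is (198.09,133.25) → (210.38,132.14) → (218.29,122.67) → (217.18,110.38) → (207.71,102.47) → (195.42,103.58) → (187.51,113.05) → (188.62,125.34) → (198.09,133.25), returning to the start.

Shape 2 is a closed polygon drawn with `<path>`. Its stroke #ff0000 means cut at S874, F1087. After flipping Y the toolpath is (126.44,212.97) → (9.21,147.83) → (200.27,12.22) → (110.19,117.54) → (232.91,155.00) → (126.44,212.97), returning to the start.

; Generated by LaserGRBL
G21
G90
G0 X198.09 Y133.25
M4 S272
G01 X210.38 Y132.14 F4315
G01 X218.29 Y122.67
G01 X217.18 Y110.38
G01 X207.71 Y102.47
G01 X195.42 Y103.58
G01 X187.51 Y113.05
G01 X188.62 Y125.34
G01 X198.09 Y133.25
M5
G0 X126.44 Y212.97
M4 S874
G01 X9.21 Y147.83 F1087
G01 X200.27 Y12.22
G01 X110.19 Y117.54
G01 X232.91 Y155.00
G01 X126.44 Y212.97
M5
G0 X0.00 Y0.00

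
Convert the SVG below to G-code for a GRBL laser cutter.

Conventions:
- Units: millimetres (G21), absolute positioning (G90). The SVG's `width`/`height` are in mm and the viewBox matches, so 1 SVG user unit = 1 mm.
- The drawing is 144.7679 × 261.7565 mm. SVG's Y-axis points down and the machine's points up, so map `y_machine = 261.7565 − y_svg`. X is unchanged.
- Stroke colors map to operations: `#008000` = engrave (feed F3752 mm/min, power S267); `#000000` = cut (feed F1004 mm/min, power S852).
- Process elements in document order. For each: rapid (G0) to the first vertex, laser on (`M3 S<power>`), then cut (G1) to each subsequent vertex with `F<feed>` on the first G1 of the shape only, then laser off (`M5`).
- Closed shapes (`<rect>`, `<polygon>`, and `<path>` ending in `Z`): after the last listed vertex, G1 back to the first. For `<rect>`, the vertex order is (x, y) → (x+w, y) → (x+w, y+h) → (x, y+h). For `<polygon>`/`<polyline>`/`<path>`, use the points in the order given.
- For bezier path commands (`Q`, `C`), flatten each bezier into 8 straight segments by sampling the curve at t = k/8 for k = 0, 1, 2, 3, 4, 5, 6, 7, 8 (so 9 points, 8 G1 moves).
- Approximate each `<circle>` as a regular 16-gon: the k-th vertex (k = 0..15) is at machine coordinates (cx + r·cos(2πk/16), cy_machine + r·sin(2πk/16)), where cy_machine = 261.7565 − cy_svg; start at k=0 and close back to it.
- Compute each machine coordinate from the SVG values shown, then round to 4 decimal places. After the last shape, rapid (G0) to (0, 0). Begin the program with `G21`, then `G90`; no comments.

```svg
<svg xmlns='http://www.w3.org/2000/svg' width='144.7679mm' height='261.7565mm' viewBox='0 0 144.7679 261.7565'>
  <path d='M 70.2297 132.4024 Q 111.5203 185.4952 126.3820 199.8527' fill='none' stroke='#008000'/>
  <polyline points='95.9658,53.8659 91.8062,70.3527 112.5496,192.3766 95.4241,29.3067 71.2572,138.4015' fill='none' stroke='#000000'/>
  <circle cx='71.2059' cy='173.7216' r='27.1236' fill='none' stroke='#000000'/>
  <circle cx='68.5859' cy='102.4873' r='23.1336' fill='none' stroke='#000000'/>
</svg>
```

G21
G90
G0 X70.2297 Y129.3541
M3 S267
G1 X80.1394 Y116.6861 F3752
G1 X89.2232 Y105.2287
G1 X97.4811 Y94.9817
G1 X104.9131 Y85.9451
G1 X111.5192 Y78.1191
G1 X117.2993 Y71.5035
G1 X122.2536 Y66.0984
G1 X126.3820 Y61.9038
M5
G0 X95.9658 Y207.8906
M3 S852
G1 X91.8062 Y191.4038 F1004
G1 X112.5496 Y69.3799
G1 X95.4241 Y232.4498
G1 X71.2572 Y123.3550
M5
G0 X98.3295 Y88.0349
M3 S852
G1 X96.2648 Y98.4147 F1004
G1 X90.3852 Y107.2142
G1 X81.5857 Y113.0938
G1 X71.2059 Y115.1585
G1 X60.8261 Y113.0938
G1 X52.0266 Y107.2142
G1 X46.1470 Y98.4147
G1 X44.0823 Y88.0349
G1 X46.1470 Y77.6551
G1 X52.0266 Y68.8556
G1 X60.8261 Y62.9760
G1 X71.2059 Y60.9113
G1 X81.5857 Y62.9760
G1 X90.3852 Y68.8556
G1 X96.2648 Y77.6551
G1 X98.3295 Y88.0349
M5
G0 X91.7195 Y159.2692
M3 S852
G1 X89.9586 Y168.1220 F1004
G1 X84.9438 Y175.6271
G1 X77.4387 Y180.6419
G1 X68.5859 Y182.4028
G1 X59.7331 Y180.6419
G1 X52.2280 Y175.6271
G1 X47.2132 Y168.1220
G1 X45.4523 Y159.2692
G1 X47.2132 Y150.4164
G1 X52.2280 Y142.9113
G1 X59.7331 Y137.8965
G1 X68.5859 Y136.1356
G1 X77.4387 Y137.8965
G1 X84.9438 Y142.9113
G1 X89.9586 Y150.4164
G1 X91.7195 Y159.2692
M5
G0 X0.0000 Y0.0000

viewBox `0 0 144.7679 261.7565` with mm width/height → 1 unit = 1 mm. Flip: y_m = 261.7565 − y_svg.

**Shape 1** — `<path>` quadratic bezier, stroke `#008000` → engrave (S267, F3752). Control points (SVG): P0=(70.2297,132.4024), P1=(111.5203,185.4952), P2=(126.3820,199.8527); sampled at t=k/8. Machine vertices: (70.2297,129.3541) → (80.1394,116.6861) → (89.2232,105.2287) → (97.4811,94.9817) → (104.9131,85.9451) → (111.5192,78.1191) → (117.2993,71.5035) → (122.2536,66.0984) → (126.3820,61.9038). Open path.

**Shape 2** — `<polyline>` open polyline, stroke `#000000` → cut (S852, F1004). Machine vertices: (95.9658,207.8906) → (91.8062,191.4038) → (112.5496,69.3799) → (95.4241,232.4498) → (71.2572,123.3550). Open path.

**Shape 3** — `<circle>` circle, stroke `#000000` → cut (S852, F1004). Machine vertices: (98.3295,88.0349) → (96.2648,98.4147) → (90.3852,107.2142) → (81.5857,113.0938) → (71.2059,115.1585) → (60.8261,113.0938) → (52.0266,107.2142) → (46.1470,98.4147) → (44.0823,88.0349) → (46.1470,77.6551) → (52.0266,68.8556) → (60.8261,62.9760) → (71.2059,60.9113) → (81.5857,62.9760) → (90.3852,68.8556) → (96.2648,77.6551) → (98.3295,88.0349). Closed: final G1 returns to the first vertex.

**Shape 4** — `<circle>` circle, stroke `#000000` → cut (S852, F1004). Machine vertices: (91.7195,159.2692) → (89.9586,168.1220) → (84.9438,175.6271) → (77.4387,180.6419) → (68.5859,182.4028) → (59.7331,180.6419) → (52.2280,175.6271) → (47.2132,168.1220) → (45.4523,159.2692) → (47.2132,150.4164) → (52.2280,142.9113) → (59.7331,137.8965) → (68.5859,136.1356) → (77.4387,137.8965) → (84.9438,142.9113) → (89.9586,150.4164) → (91.7195,159.2692). Closed: final G1 returns to the first vertex.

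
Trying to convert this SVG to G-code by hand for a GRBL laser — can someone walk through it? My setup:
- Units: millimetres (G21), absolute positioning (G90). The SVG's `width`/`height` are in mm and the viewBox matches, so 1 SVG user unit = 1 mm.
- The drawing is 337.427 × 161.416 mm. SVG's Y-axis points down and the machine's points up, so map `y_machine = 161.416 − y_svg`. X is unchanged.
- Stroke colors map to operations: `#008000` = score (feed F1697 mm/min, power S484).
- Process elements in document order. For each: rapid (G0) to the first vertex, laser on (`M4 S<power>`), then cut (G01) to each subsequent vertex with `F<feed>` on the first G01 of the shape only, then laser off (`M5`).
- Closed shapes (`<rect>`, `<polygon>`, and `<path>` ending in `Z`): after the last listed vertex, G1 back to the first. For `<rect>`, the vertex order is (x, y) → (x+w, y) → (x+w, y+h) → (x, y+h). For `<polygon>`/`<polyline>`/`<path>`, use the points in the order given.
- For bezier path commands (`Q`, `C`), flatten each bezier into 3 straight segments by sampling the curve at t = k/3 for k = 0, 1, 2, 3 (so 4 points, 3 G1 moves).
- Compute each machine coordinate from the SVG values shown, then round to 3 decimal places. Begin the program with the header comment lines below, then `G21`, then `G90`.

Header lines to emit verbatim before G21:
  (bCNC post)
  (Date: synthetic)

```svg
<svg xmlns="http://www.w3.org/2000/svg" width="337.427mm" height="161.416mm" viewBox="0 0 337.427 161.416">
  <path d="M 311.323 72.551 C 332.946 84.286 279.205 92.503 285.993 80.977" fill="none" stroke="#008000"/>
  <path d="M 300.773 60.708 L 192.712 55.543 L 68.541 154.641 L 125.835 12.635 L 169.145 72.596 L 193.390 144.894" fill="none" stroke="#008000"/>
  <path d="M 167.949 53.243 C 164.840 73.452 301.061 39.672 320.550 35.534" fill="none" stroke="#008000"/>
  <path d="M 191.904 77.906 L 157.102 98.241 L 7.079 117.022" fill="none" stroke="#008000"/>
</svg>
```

Since the viewBox matches the mm dimensions, user units are millimetres directly. The only transform is the Y-flip y_m = 161.416 − y_svg.

Shape 1 is a cubic bezier drawn with `<path>`. Its stroke #008000 means score at S484, F1697. After flipping Y the toolpath is (311.323,88.865) → (312.858,78.904) → (294.348,74.893) → (285.993,80.439).

Shape 2 is a open polyline drawn with `<path>`. Its stroke #008000 means score at S484, F1697. After flipping Y the toolpath is (300.773,100.708) → (192.712,105.873) → (68.541,6.775) → (125.835,148.781) → (169.145,88.820) → (193.390,16.522).

Shape 3 is a cubic bezier drawn with `<path>`. Its stroke #008000 means score at S484, F1697. After flipping Y the toolpath is (167.949,108.173) → (201.800,102.863) → (271.634,114.961) → (320.550,125.882).

Shape 4 is a open polyline drawn with `<path>`. Its stroke #008000 means score at S484, F1697. After flipping Y the toolpath is (191.904,83.510) → (157.102,63.175) → (7.079,44.394).

(bCNC post)
(Date: synthetic)
G21
G90
G0 X311.323 Y88.865
M4 S484
G01 X312.858 Y78.904 F1697
G01 X294.348 Y74.893
G01 X285.993 Y80.439
M5
G0 X300.773 Y100.708
M4 S484
G01 X192.712 Y105.873 F1697
G01 X68.541 Y6.775
G01 X125.835 Y148.781
G01 X169.145 Y88.820
G01 X193.390 Y16.522
M5
G0 X167.949 Y108.173
M4 S484
G01 X201.800 Y102.863 F1697
G01 X271.634 Y114.961
G01 X320.550 Y125.882
M5
G0 X191.904 Y83.510
M4 S484
G01 X157.102 Y63.175 F1697
G01 X7.079 Y44.394
M5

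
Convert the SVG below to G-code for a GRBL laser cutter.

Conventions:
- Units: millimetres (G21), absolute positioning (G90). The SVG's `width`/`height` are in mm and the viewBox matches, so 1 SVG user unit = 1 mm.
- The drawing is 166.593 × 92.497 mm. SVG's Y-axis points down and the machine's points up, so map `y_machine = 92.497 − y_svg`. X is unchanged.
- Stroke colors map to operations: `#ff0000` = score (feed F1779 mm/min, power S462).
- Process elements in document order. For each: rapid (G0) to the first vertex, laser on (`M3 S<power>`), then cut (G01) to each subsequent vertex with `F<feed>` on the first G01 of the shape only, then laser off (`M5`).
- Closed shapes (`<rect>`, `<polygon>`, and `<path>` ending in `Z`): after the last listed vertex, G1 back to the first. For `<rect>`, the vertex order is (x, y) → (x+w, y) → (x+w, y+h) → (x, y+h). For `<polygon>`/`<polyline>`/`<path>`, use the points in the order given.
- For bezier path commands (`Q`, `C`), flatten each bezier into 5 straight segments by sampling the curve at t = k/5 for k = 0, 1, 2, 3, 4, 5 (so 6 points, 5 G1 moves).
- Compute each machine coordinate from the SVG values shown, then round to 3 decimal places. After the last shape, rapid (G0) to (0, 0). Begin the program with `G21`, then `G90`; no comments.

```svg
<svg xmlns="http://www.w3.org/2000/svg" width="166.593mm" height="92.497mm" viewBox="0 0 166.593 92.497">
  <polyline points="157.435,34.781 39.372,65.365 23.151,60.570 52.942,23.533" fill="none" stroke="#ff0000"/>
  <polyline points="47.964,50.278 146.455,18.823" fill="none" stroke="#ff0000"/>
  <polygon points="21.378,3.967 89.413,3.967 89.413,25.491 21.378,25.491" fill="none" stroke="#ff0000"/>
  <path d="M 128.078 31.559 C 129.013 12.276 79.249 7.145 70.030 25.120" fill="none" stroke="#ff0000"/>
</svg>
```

G21
G90
G0 X157.435 Y57.716
M3 S462
G01 X39.372 Y27.132 F1779
G01 X23.151 Y31.927
G01 X52.942 Y68.964
M5
G0 X47.964 Y42.219
M3 S462
G01 X146.455 Y73.674 F1779
M5
G0 X21.378 Y88.530
M3 S462
G01 X89.413 Y88.530 F1779
G01 X89.413 Y67.006
G01 X21.378 Y67.006
G01 X21.378 Y88.530
M5
G0 X128.078 Y60.938
M3 S462
G01 X123.285 Y70.738 F1779
G01 X110.704 Y76.712
G01 X94.715 Y78.429
G01 X79.697 Y75.461
G01 X70.030 Y67.377
M5
G0 X0.000 Y0.000

1 u = 1 mm; y_m = 92.497 − y.

[1] `<polyline>` open polyline, #ff0000→score S462 F1779: (157.435,57.716) → (39.372,27.132) → (23.151,31.927) → (52.942,68.964)

[2] `<polyline>` line segment, #ff0000→score S462 F1779: (47.964,42.219) → (146.455,73.674)

[3] `<polygon>` rectangle, #ff0000→score S462 F1779: (21.378,88.530) → (89.413,88.530) → (89.413,67.006) → (21.378,67.006) → (21.378,88.530) (closed)

[4] `<path>` cubic bezier, #ff0000→score S462 F1779: (128.078,60.938) → (123.285,70.738) → (110.704,76.712) → (94.715,78.429) → (79.697,75.461) → (70.030,67.377)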